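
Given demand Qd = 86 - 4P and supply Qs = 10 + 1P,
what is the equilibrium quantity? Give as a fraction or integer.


First find equilibrium price:
86 - 4P = 10 + 1P
P* = 76/5 = 76/5
Then substitute into demand:
Q* = 86 - 4 * 76/5 = 126/5

126/5


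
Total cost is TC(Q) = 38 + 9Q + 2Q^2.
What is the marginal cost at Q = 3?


MC = dTC/dQ = 9 + 2*2*Q
At Q = 3:
MC = 9 + 4*3
MC = 9 + 12 = 21

21


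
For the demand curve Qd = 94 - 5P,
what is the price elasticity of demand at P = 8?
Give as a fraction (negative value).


dQ/dP = -5
At P = 8: Q = 94 - 5*8 = 54
E = (dQ/dP)(P/Q) = (-5)(8/54) = -20/27

-20/27


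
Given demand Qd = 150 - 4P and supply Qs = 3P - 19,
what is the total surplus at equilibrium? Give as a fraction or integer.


Find equilibrium: 150 - 4P = 3P - 19
150 + 19 = 7P
P* = 169/7 = 169/7
Q* = 3*169/7 - 19 = 374/7
Inverse demand: P = 75/2 - Q/4, so P_max = 75/2
Inverse supply: P = 19/3 + Q/3, so P_min = 19/3
CS = (1/2) * 374/7 * (75/2 - 169/7) = 34969/98
PS = (1/2) * 374/7 * (169/7 - 19/3) = 69938/147
TS = CS + PS = 34969/98 + 69938/147 = 34969/42

34969/42


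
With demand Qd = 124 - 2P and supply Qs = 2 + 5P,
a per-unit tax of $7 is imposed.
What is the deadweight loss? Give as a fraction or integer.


Pre-tax equilibrium quantity: Q* = 624/7
Post-tax equilibrium quantity: Q_tax = 554/7
Reduction in quantity: Q* - Q_tax = 10
DWL = (1/2) * tax * (Q* - Q_tax)
DWL = (1/2) * 7 * 10 = 35

35


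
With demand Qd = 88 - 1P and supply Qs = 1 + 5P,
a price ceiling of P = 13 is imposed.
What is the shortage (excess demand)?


At P = 13:
Qd = 88 - 1*13 = 75
Qs = 1 + 5*13 = 66
Shortage = Qd - Qs = 75 - 66 = 9

9


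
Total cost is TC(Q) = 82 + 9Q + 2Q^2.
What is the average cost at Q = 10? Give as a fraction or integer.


TC(10) = 82 + 9*10 + 2*10^2
TC(10) = 82 + 90 + 200 = 372
AC = TC/Q = 372/10 = 186/5

186/5


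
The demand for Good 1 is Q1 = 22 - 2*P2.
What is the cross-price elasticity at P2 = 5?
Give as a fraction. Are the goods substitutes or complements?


dQ1/dP2 = -2
At P2 = 5: Q1 = 22 - 2*5 = 12
Exy = (dQ1/dP2)(P2/Q1) = -2 * 5 / 12 = -5/6
Since Exy < 0, the goods are complements.

-5/6 (complements)


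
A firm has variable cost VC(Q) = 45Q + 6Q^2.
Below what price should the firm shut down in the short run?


AVC(Q) = VC(Q)/Q = 45 + 6Q
AVC is increasing in Q, so minimum AVC is at Q -> 0+.
Min AVC = 45
The firm should shut down if P < 45.

45


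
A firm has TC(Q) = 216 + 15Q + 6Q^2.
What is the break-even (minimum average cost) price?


AC(Q) = 216/Q + 15 + 6Q
To minimize: dAC/dQ = -216/Q^2 + 6 = 0
Q^2 = 216/6 = 36
Q* = 6
Min AC = 216/6 + 15 + 6*6
Min AC = 36 + 15 + 36 = 87

87


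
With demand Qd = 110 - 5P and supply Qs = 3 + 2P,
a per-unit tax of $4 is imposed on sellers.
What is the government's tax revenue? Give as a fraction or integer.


With tax on sellers, new supply: Qs' = 3 + 2(P - 4)
= 2P - 5
New equilibrium quantity:
Q_new = 195/7
Tax revenue = tax * Q_new = 4 * 195/7 = 780/7

780/7


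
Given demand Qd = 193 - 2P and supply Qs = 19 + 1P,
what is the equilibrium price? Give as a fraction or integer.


At equilibrium, Qd = Qs.
193 - 2P = 19 + 1P
193 - 19 = 2P + 1P
174 = 3P
P* = 174/3 = 58

58


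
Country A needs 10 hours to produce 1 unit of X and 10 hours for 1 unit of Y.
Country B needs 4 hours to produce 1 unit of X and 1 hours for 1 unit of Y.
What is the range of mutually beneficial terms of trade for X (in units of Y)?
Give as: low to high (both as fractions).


Opportunity cost of X for Country A = hours_X / hours_Y = 10/10 = 1 units of Y
Opportunity cost of X for Country B = hours_X / hours_Y = 4/1 = 4 units of Y
Terms of trade must be between the two opportunity costs.
Range: 1 to 4

1 to 4


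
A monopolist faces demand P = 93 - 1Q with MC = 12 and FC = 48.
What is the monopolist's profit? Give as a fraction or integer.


MR = MC: 93 - 2Q = 12
Q* = 81/2
P* = 93 - 1*81/2 = 105/2
Profit = (P* - MC)*Q* - FC
= (105/2 - 12)*81/2 - 48
= 81/2*81/2 - 48
= 6561/4 - 48 = 6369/4

6369/4


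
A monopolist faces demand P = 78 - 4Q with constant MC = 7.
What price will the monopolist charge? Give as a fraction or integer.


MR = 78 - 8Q
Set MR = MC: 78 - 8Q = 7
Q* = 71/8
Substitute into demand:
P* = 78 - 4*71/8 = 85/2

85/2


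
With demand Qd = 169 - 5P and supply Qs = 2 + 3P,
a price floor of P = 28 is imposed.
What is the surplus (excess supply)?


At P = 28:
Qd = 169 - 5*28 = 29
Qs = 2 + 3*28 = 86
Surplus = Qs - Qd = 86 - 29 = 57

57


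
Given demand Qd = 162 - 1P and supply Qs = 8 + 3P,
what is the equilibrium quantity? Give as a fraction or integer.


First find equilibrium price:
162 - 1P = 8 + 3P
P* = 154/4 = 77/2
Then substitute into demand:
Q* = 162 - 1 * 77/2 = 247/2

247/2


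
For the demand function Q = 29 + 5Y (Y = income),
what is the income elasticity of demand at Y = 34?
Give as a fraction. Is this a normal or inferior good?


dQ/dY = 5
At Y = 34: Q = 29 + 5*34 = 199
Ey = (dQ/dY)(Y/Q) = 5 * 34 / 199 = 170/199
Since Ey > 0, this is a normal good.

170/199 (normal good)


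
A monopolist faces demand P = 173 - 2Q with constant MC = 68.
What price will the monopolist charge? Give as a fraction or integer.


MR = 173 - 4Q
Set MR = MC: 173 - 4Q = 68
Q* = 105/4
Substitute into demand:
P* = 173 - 2*105/4 = 241/2

241/2


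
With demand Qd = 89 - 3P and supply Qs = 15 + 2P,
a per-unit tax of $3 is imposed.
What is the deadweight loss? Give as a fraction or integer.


Pre-tax equilibrium quantity: Q* = 223/5
Post-tax equilibrium quantity: Q_tax = 41
Reduction in quantity: Q* - Q_tax = 18/5
DWL = (1/2) * tax * (Q* - Q_tax)
DWL = (1/2) * 3 * 18/5 = 27/5

27/5


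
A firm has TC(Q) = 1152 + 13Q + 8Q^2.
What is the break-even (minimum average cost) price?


AC(Q) = 1152/Q + 13 + 8Q
To minimize: dAC/dQ = -1152/Q^2 + 8 = 0
Q^2 = 1152/8 = 144
Q* = 12
Min AC = 1152/12 + 13 + 8*12
Min AC = 96 + 13 + 96 = 205

205


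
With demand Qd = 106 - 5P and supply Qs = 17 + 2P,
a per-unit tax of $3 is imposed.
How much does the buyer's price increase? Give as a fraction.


With a per-unit tax, the buyer's price increase depends on relative slopes.
Supply slope: d = 2, Demand slope: b = 5
Buyer's price increase = d * tax / (b + d)
= 2 * 3 / (5 + 2)
= 6 / 7 = 6/7

6/7


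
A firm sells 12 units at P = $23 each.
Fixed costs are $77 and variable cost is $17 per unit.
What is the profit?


Total Revenue = P * Q = 23 * 12 = $276
Total Cost = FC + VC*Q = 77 + 17*12 = $281
Profit = TR - TC = 276 - 281 = $-5

$-5


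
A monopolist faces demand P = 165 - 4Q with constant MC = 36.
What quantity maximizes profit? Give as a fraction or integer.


TR = P*Q = (165 - 4Q)Q = 165Q - 4Q^2
MR = dTR/dQ = 165 - 8Q
Set MR = MC:
165 - 8Q = 36
129 = 8Q
Q* = 129/8 = 129/8

129/8


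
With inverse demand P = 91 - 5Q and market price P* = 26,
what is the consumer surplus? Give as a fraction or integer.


Maximum willingness to pay (at Q=0): P_max = 91
Quantity demanded at P* = 26:
Q* = (91 - 26)/5 = 13
CS = (1/2) * Q* * (P_max - P*)
CS = (1/2) * 13 * (91 - 26)
CS = (1/2) * 13 * 65 = 845/2

845/2


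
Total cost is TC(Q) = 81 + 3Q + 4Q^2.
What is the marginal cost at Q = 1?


MC = dTC/dQ = 3 + 2*4*Q
At Q = 1:
MC = 3 + 8*1
MC = 3 + 8 = 11

11


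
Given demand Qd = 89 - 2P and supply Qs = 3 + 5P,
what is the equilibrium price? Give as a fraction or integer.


At equilibrium, Qd = Qs.
89 - 2P = 3 + 5P
89 - 3 = 2P + 5P
86 = 7P
P* = 86/7 = 86/7

86/7


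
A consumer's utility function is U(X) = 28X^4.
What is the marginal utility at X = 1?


MU = dU/dX = 28*4*X^(4-1)
MU = 112*X^3
At X = 1:
MU = 112 * 1^3
MU = 112 * 1 = 112

112


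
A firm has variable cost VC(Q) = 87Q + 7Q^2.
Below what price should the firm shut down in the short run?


AVC(Q) = VC(Q)/Q = 87 + 7Q
AVC is increasing in Q, so minimum AVC is at Q -> 0+.
Min AVC = 87
The firm should shut down if P < 87.

87


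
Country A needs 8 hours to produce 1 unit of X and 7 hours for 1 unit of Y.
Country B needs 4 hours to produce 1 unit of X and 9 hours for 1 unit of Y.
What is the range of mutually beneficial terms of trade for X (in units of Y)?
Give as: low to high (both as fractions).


Opportunity cost of X for Country A = hours_X / hours_Y = 8/7 = 8/7 units of Y
Opportunity cost of X for Country B = hours_X / hours_Y = 4/9 = 4/9 units of Y
Terms of trade must be between the two opportunity costs.
Range: 4/9 to 8/7

4/9 to 8/7


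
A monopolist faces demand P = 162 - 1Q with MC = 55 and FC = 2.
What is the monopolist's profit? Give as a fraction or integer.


MR = MC: 162 - 2Q = 55
Q* = 107/2
P* = 162 - 1*107/2 = 217/2
Profit = (P* - MC)*Q* - FC
= (217/2 - 55)*107/2 - 2
= 107/2*107/2 - 2
= 11449/4 - 2 = 11441/4

11441/4


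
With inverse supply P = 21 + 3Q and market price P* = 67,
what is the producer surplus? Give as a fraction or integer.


Minimum supply price (at Q=0): P_min = 21
Quantity supplied at P* = 67:
Q* = (67 - 21)/3 = 46/3
PS = (1/2) * Q* * (P* - P_min)
PS = (1/2) * 46/3 * (67 - 21)
PS = (1/2) * 46/3 * 46 = 1058/3

1058/3


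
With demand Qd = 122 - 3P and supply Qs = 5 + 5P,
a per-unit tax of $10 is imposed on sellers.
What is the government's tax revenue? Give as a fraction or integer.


With tax on sellers, new supply: Qs' = 5 + 5(P - 10)
= 5P - 45
New equilibrium quantity:
Q_new = 475/8
Tax revenue = tax * Q_new = 10 * 475/8 = 2375/4

2375/4


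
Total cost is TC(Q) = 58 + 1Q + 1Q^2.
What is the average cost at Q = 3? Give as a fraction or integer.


TC(3) = 58 + 1*3 + 1*3^2
TC(3) = 58 + 3 + 9 = 70
AC = TC/Q = 70/3 = 70/3

70/3


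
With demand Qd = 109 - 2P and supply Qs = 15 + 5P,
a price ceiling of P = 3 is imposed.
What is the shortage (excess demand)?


At P = 3:
Qd = 109 - 2*3 = 103
Qs = 15 + 5*3 = 30
Shortage = Qd - Qs = 103 - 30 = 73

73


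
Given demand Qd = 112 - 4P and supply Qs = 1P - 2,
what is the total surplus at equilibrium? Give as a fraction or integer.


Find equilibrium: 112 - 4P = 1P - 2
112 + 2 = 5P
P* = 114/5 = 114/5
Q* = 1*114/5 - 2 = 104/5
Inverse demand: P = 28 - Q/4, so P_max = 28
Inverse supply: P = 2 + Q/1, so P_min = 2
CS = (1/2) * 104/5 * (28 - 114/5) = 1352/25
PS = (1/2) * 104/5 * (114/5 - 2) = 5408/25
TS = CS + PS = 1352/25 + 5408/25 = 1352/5

1352/5


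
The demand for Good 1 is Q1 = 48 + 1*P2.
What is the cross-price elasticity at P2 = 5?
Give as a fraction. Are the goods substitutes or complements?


dQ1/dP2 = 1
At P2 = 5: Q1 = 48 + 1*5 = 53
Exy = (dQ1/dP2)(P2/Q1) = 1 * 5 / 53 = 5/53
Since Exy > 0, the goods are substitutes.

5/53 (substitutes)


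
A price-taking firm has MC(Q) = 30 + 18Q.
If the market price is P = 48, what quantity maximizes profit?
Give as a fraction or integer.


In perfect competition, profit is maximized where P = MC.
48 = 30 + 18Q
18 = 18Q
Q* = 18/18 = 1

1


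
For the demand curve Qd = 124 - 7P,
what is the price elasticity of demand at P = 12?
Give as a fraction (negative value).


dQ/dP = -7
At P = 12: Q = 124 - 7*12 = 40
E = (dQ/dP)(P/Q) = (-7)(12/40) = -21/10

-21/10


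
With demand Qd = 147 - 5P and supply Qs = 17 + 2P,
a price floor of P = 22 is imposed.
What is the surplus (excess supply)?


At P = 22:
Qd = 147 - 5*22 = 37
Qs = 17 + 2*22 = 61
Surplus = Qs - Qd = 61 - 37 = 24

24


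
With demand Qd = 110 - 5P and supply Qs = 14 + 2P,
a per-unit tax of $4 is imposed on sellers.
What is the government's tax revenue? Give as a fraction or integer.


With tax on sellers, new supply: Qs' = 14 + 2(P - 4)
= 6 + 2P
New equilibrium quantity:
Q_new = 250/7
Tax revenue = tax * Q_new = 4 * 250/7 = 1000/7

1000/7


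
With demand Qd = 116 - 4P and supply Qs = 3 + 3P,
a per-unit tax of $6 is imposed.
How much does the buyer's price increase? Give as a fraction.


With a per-unit tax, the buyer's price increase depends on relative slopes.
Supply slope: d = 3, Demand slope: b = 4
Buyer's price increase = d * tax / (b + d)
= 3 * 6 / (4 + 3)
= 18 / 7 = 18/7

18/7


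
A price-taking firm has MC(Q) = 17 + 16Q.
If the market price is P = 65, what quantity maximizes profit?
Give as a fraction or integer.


In perfect competition, profit is maximized where P = MC.
65 = 17 + 16Q
48 = 16Q
Q* = 48/16 = 3

3


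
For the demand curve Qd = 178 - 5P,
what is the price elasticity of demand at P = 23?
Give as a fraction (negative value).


dQ/dP = -5
At P = 23: Q = 178 - 5*23 = 63
E = (dQ/dP)(P/Q) = (-5)(23/63) = -115/63

-115/63


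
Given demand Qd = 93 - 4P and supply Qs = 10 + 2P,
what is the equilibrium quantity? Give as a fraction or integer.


First find equilibrium price:
93 - 4P = 10 + 2P
P* = 83/6 = 83/6
Then substitute into demand:
Q* = 93 - 4 * 83/6 = 113/3

113/3


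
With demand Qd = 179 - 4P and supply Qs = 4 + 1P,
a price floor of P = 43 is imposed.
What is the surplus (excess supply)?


At P = 43:
Qd = 179 - 4*43 = 7
Qs = 4 + 1*43 = 47
Surplus = Qs - Qd = 47 - 7 = 40

40


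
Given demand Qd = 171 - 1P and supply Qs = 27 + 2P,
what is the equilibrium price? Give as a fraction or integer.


At equilibrium, Qd = Qs.
171 - 1P = 27 + 2P
171 - 27 = 1P + 2P
144 = 3P
P* = 144/3 = 48

48


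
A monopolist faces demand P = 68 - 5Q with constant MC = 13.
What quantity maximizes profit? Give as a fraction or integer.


TR = P*Q = (68 - 5Q)Q = 68Q - 5Q^2
MR = dTR/dQ = 68 - 10Q
Set MR = MC:
68 - 10Q = 13
55 = 10Q
Q* = 55/10 = 11/2

11/2


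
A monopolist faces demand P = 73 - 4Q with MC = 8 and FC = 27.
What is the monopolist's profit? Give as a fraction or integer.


MR = MC: 73 - 8Q = 8
Q* = 65/8
P* = 73 - 4*65/8 = 81/2
Profit = (P* - MC)*Q* - FC
= (81/2 - 8)*65/8 - 27
= 65/2*65/8 - 27
= 4225/16 - 27 = 3793/16

3793/16


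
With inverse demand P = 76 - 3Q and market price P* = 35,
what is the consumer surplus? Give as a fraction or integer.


Maximum willingness to pay (at Q=0): P_max = 76
Quantity demanded at P* = 35:
Q* = (76 - 35)/3 = 41/3
CS = (1/2) * Q* * (P_max - P*)
CS = (1/2) * 41/3 * (76 - 35)
CS = (1/2) * 41/3 * 41 = 1681/6

1681/6


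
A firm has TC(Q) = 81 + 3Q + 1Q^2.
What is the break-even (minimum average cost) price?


AC(Q) = 81/Q + 3 + 1Q
To minimize: dAC/dQ = -81/Q^2 + 1 = 0
Q^2 = 81/1 = 81
Q* = 9
Min AC = 81/9 + 3 + 1*9
Min AC = 9 + 3 + 9 = 21

21


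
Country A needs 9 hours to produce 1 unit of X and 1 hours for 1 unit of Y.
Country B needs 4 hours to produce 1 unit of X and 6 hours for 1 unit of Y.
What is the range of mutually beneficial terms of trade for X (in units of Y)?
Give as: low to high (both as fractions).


Opportunity cost of X for Country A = hours_X / hours_Y = 9/1 = 9 units of Y
Opportunity cost of X for Country B = hours_X / hours_Y = 4/6 = 2/3 units of Y
Terms of trade must be between the two opportunity costs.
Range: 2/3 to 9

2/3 to 9


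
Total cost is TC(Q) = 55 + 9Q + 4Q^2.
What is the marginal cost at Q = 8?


MC = dTC/dQ = 9 + 2*4*Q
At Q = 8:
MC = 9 + 8*8
MC = 9 + 64 = 73

73


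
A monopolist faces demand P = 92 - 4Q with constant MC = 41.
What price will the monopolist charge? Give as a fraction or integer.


MR = 92 - 8Q
Set MR = MC: 92 - 8Q = 41
Q* = 51/8
Substitute into demand:
P* = 92 - 4*51/8 = 133/2

133/2


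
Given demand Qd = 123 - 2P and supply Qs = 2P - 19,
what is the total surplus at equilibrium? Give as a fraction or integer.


Find equilibrium: 123 - 2P = 2P - 19
123 + 19 = 4P
P* = 142/4 = 71/2
Q* = 2*71/2 - 19 = 52
Inverse demand: P = 123/2 - Q/2, so P_max = 123/2
Inverse supply: P = 19/2 + Q/2, so P_min = 19/2
CS = (1/2) * 52 * (123/2 - 71/2) = 676
PS = (1/2) * 52 * (71/2 - 19/2) = 676
TS = CS + PS = 676 + 676 = 1352

1352


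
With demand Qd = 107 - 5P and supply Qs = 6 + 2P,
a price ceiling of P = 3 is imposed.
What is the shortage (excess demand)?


At P = 3:
Qd = 107 - 5*3 = 92
Qs = 6 + 2*3 = 12
Shortage = Qd - Qs = 92 - 12 = 80

80


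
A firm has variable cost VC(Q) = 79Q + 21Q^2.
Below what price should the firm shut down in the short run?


AVC(Q) = VC(Q)/Q = 79 + 21Q
AVC is increasing in Q, so minimum AVC is at Q -> 0+.
Min AVC = 79
The firm should shut down if P < 79.

79


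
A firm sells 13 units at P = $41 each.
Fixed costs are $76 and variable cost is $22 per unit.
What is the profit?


Total Revenue = P * Q = 41 * 13 = $533
Total Cost = FC + VC*Q = 76 + 22*13 = $362
Profit = TR - TC = 533 - 362 = $171

$171


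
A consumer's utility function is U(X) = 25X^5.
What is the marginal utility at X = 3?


MU = dU/dX = 25*5*X^(5-1)
MU = 125*X^4
At X = 3:
MU = 125 * 3^4
MU = 125 * 81 = 10125

10125


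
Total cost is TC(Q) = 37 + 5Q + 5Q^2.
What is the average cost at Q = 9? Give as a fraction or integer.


TC(9) = 37 + 5*9 + 5*9^2
TC(9) = 37 + 45 + 405 = 487
AC = TC/Q = 487/9 = 487/9

487/9


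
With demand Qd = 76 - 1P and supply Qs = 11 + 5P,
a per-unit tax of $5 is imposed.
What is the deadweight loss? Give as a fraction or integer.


Pre-tax equilibrium quantity: Q* = 391/6
Post-tax equilibrium quantity: Q_tax = 61
Reduction in quantity: Q* - Q_tax = 25/6
DWL = (1/2) * tax * (Q* - Q_tax)
DWL = (1/2) * 5 * 25/6 = 125/12

125/12


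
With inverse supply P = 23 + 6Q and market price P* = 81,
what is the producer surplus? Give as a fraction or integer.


Minimum supply price (at Q=0): P_min = 23
Quantity supplied at P* = 81:
Q* = (81 - 23)/6 = 29/3
PS = (1/2) * Q* * (P* - P_min)
PS = (1/2) * 29/3 * (81 - 23)
PS = (1/2) * 29/3 * 58 = 841/3

841/3


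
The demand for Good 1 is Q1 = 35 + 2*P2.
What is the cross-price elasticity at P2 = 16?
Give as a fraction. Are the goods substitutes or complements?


dQ1/dP2 = 2
At P2 = 16: Q1 = 35 + 2*16 = 67
Exy = (dQ1/dP2)(P2/Q1) = 2 * 16 / 67 = 32/67
Since Exy > 0, the goods are substitutes.

32/67 (substitutes)


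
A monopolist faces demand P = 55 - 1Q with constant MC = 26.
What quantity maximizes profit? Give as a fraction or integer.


TR = P*Q = (55 - 1Q)Q = 55Q - 1Q^2
MR = dTR/dQ = 55 - 2Q
Set MR = MC:
55 - 2Q = 26
29 = 2Q
Q* = 29/2 = 29/2

29/2


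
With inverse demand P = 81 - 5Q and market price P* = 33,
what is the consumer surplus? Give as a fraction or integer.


Maximum willingness to pay (at Q=0): P_max = 81
Quantity demanded at P* = 33:
Q* = (81 - 33)/5 = 48/5
CS = (1/2) * Q* * (P_max - P*)
CS = (1/2) * 48/5 * (81 - 33)
CS = (1/2) * 48/5 * 48 = 1152/5

1152/5


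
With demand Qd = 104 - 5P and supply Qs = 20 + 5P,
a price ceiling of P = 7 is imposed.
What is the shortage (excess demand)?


At P = 7:
Qd = 104 - 5*7 = 69
Qs = 20 + 5*7 = 55
Shortage = Qd - Qs = 69 - 55 = 14

14


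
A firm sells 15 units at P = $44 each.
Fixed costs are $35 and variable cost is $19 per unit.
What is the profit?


Total Revenue = P * Q = 44 * 15 = $660
Total Cost = FC + VC*Q = 35 + 19*15 = $320
Profit = TR - TC = 660 - 320 = $340

$340


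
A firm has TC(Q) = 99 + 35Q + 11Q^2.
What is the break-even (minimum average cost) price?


AC(Q) = 99/Q + 35 + 11Q
To minimize: dAC/dQ = -99/Q^2 + 11 = 0
Q^2 = 99/11 = 9
Q* = 3
Min AC = 99/3 + 35 + 11*3
Min AC = 33 + 35 + 33 = 101

101


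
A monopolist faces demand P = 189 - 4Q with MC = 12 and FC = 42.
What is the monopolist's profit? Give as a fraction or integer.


MR = MC: 189 - 8Q = 12
Q* = 177/8
P* = 189 - 4*177/8 = 201/2
Profit = (P* - MC)*Q* - FC
= (201/2 - 12)*177/8 - 42
= 177/2*177/8 - 42
= 31329/16 - 42 = 30657/16

30657/16


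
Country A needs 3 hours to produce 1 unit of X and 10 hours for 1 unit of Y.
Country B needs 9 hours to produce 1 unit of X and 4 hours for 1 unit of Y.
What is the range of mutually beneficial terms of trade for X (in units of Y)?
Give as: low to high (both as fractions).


Opportunity cost of X for Country A = hours_X / hours_Y = 3/10 = 3/10 units of Y
Opportunity cost of X for Country B = hours_X / hours_Y = 9/4 = 9/4 units of Y
Terms of trade must be between the two opportunity costs.
Range: 3/10 to 9/4

3/10 to 9/4


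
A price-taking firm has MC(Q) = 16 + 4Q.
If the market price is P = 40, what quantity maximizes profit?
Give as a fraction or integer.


In perfect competition, profit is maximized where P = MC.
40 = 16 + 4Q
24 = 4Q
Q* = 24/4 = 6

6


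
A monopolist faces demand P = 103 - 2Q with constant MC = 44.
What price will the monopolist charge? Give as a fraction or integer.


MR = 103 - 4Q
Set MR = MC: 103 - 4Q = 44
Q* = 59/4
Substitute into demand:
P* = 103 - 2*59/4 = 147/2

147/2


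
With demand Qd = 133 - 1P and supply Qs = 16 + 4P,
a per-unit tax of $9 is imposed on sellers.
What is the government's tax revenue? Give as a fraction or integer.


With tax on sellers, new supply: Qs' = 16 + 4(P - 9)
= 4P - 20
New equilibrium quantity:
Q_new = 512/5
Tax revenue = tax * Q_new = 9 * 512/5 = 4608/5

4608/5


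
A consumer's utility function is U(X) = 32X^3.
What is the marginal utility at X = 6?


MU = dU/dX = 32*3*X^(3-1)
MU = 96*X^2
At X = 6:
MU = 96 * 6^2
MU = 96 * 36 = 3456

3456


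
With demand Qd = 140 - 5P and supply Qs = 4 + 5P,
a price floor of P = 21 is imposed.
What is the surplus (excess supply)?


At P = 21:
Qd = 140 - 5*21 = 35
Qs = 4 + 5*21 = 109
Surplus = Qs - Qd = 109 - 35 = 74

74


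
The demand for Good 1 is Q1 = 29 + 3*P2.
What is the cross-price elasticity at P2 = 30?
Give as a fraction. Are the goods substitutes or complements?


dQ1/dP2 = 3
At P2 = 30: Q1 = 29 + 3*30 = 119
Exy = (dQ1/dP2)(P2/Q1) = 3 * 30 / 119 = 90/119
Since Exy > 0, the goods are substitutes.

90/119 (substitutes)


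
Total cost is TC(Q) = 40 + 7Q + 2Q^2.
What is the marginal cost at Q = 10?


MC = dTC/dQ = 7 + 2*2*Q
At Q = 10:
MC = 7 + 4*10
MC = 7 + 40 = 47

47


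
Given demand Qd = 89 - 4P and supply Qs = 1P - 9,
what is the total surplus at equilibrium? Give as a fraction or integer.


Find equilibrium: 89 - 4P = 1P - 9
89 + 9 = 5P
P* = 98/5 = 98/5
Q* = 1*98/5 - 9 = 53/5
Inverse demand: P = 89/4 - Q/4, so P_max = 89/4
Inverse supply: P = 9 + Q/1, so P_min = 9
CS = (1/2) * 53/5 * (89/4 - 98/5) = 2809/200
PS = (1/2) * 53/5 * (98/5 - 9) = 2809/50
TS = CS + PS = 2809/200 + 2809/50 = 2809/40

2809/40


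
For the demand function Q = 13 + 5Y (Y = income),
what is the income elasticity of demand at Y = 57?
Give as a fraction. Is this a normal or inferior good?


dQ/dY = 5
At Y = 57: Q = 13 + 5*57 = 298
Ey = (dQ/dY)(Y/Q) = 5 * 57 / 298 = 285/298
Since Ey > 0, this is a normal good.

285/298 (normal good)


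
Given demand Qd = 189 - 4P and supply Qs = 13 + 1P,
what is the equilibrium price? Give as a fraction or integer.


At equilibrium, Qd = Qs.
189 - 4P = 13 + 1P
189 - 13 = 4P + 1P
176 = 5P
P* = 176/5 = 176/5

176/5


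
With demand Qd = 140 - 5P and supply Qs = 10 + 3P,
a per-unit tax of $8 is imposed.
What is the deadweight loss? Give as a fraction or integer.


Pre-tax equilibrium quantity: Q* = 235/4
Post-tax equilibrium quantity: Q_tax = 175/4
Reduction in quantity: Q* - Q_tax = 15
DWL = (1/2) * tax * (Q* - Q_tax)
DWL = (1/2) * 8 * 15 = 60

60


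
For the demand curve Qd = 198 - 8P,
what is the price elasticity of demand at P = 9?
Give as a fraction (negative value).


dQ/dP = -8
At P = 9: Q = 198 - 8*9 = 126
E = (dQ/dP)(P/Q) = (-8)(9/126) = -4/7

-4/7


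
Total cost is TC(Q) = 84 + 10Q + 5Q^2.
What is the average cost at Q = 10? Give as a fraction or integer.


TC(10) = 84 + 10*10 + 5*10^2
TC(10) = 84 + 100 + 500 = 684
AC = TC/Q = 684/10 = 342/5

342/5


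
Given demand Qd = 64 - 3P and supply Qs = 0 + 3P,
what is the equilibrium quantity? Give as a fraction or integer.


First find equilibrium price:
64 - 3P = 0 + 3P
P* = 64/6 = 32/3
Then substitute into demand:
Q* = 64 - 3 * 32/3 = 32

32


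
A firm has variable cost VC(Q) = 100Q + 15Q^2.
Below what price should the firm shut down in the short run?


AVC(Q) = VC(Q)/Q = 100 + 15Q
AVC is increasing in Q, so minimum AVC is at Q -> 0+.
Min AVC = 100
The firm should shut down if P < 100.

100


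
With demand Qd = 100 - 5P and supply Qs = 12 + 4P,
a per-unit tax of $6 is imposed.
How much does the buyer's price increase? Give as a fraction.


With a per-unit tax, the buyer's price increase depends on relative slopes.
Supply slope: d = 4, Demand slope: b = 5
Buyer's price increase = d * tax / (b + d)
= 4 * 6 / (5 + 4)
= 24 / 9 = 8/3

8/3


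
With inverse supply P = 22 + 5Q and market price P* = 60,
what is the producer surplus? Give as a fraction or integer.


Minimum supply price (at Q=0): P_min = 22
Quantity supplied at P* = 60:
Q* = (60 - 22)/5 = 38/5
PS = (1/2) * Q* * (P* - P_min)
PS = (1/2) * 38/5 * (60 - 22)
PS = (1/2) * 38/5 * 38 = 722/5

722/5


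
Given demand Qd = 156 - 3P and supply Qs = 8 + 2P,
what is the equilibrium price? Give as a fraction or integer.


At equilibrium, Qd = Qs.
156 - 3P = 8 + 2P
156 - 8 = 3P + 2P
148 = 5P
P* = 148/5 = 148/5

148/5


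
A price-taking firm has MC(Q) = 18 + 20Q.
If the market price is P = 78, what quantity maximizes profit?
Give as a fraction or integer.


In perfect competition, profit is maximized where P = MC.
78 = 18 + 20Q
60 = 20Q
Q* = 60/20 = 3

3


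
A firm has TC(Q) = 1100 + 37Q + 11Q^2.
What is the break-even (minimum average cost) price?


AC(Q) = 1100/Q + 37 + 11Q
To minimize: dAC/dQ = -1100/Q^2 + 11 = 0
Q^2 = 1100/11 = 100
Q* = 10
Min AC = 1100/10 + 37 + 11*10
Min AC = 110 + 37 + 110 = 257

257


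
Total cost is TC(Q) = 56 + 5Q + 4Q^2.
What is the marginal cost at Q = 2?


MC = dTC/dQ = 5 + 2*4*Q
At Q = 2:
MC = 5 + 8*2
MC = 5 + 16 = 21

21


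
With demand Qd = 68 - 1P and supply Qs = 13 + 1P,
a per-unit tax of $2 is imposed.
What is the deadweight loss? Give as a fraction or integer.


Pre-tax equilibrium quantity: Q* = 81/2
Post-tax equilibrium quantity: Q_tax = 79/2
Reduction in quantity: Q* - Q_tax = 1
DWL = (1/2) * tax * (Q* - Q_tax)
DWL = (1/2) * 2 * 1 = 1

1


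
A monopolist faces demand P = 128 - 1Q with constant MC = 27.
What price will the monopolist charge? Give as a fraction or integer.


MR = 128 - 2Q
Set MR = MC: 128 - 2Q = 27
Q* = 101/2
Substitute into demand:
P* = 128 - 1*101/2 = 155/2

155/2


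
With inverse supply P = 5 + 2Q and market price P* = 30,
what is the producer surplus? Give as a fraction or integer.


Minimum supply price (at Q=0): P_min = 5
Quantity supplied at P* = 30:
Q* = (30 - 5)/2 = 25/2
PS = (1/2) * Q* * (P* - P_min)
PS = (1/2) * 25/2 * (30 - 5)
PS = (1/2) * 25/2 * 25 = 625/4

625/4


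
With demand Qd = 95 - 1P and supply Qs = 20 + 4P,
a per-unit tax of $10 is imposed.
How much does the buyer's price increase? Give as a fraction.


With a per-unit tax, the buyer's price increase depends on relative slopes.
Supply slope: d = 4, Demand slope: b = 1
Buyer's price increase = d * tax / (b + d)
= 4 * 10 / (1 + 4)
= 40 / 5 = 8

8


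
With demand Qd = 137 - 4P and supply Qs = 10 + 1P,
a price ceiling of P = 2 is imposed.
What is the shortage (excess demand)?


At P = 2:
Qd = 137 - 4*2 = 129
Qs = 10 + 1*2 = 12
Shortage = Qd - Qs = 129 - 12 = 117

117


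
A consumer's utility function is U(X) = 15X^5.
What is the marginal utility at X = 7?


MU = dU/dX = 15*5*X^(5-1)
MU = 75*X^4
At X = 7:
MU = 75 * 7^4
MU = 75 * 2401 = 180075

180075


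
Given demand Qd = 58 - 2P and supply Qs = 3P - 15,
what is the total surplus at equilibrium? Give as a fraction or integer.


Find equilibrium: 58 - 2P = 3P - 15
58 + 15 = 5P
P* = 73/5 = 73/5
Q* = 3*73/5 - 15 = 144/5
Inverse demand: P = 29 - Q/2, so P_max = 29
Inverse supply: P = 5 + Q/3, so P_min = 5
CS = (1/2) * 144/5 * (29 - 73/5) = 5184/25
PS = (1/2) * 144/5 * (73/5 - 5) = 3456/25
TS = CS + PS = 5184/25 + 3456/25 = 1728/5

1728/5


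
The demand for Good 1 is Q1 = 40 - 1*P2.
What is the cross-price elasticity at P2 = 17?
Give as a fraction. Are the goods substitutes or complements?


dQ1/dP2 = -1
At P2 = 17: Q1 = 40 - 1*17 = 23
Exy = (dQ1/dP2)(P2/Q1) = -1 * 17 / 23 = -17/23
Since Exy < 0, the goods are complements.

-17/23 (complements)


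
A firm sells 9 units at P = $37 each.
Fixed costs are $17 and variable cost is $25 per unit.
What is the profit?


Total Revenue = P * Q = 37 * 9 = $333
Total Cost = FC + VC*Q = 17 + 25*9 = $242
Profit = TR - TC = 333 - 242 = $91

$91


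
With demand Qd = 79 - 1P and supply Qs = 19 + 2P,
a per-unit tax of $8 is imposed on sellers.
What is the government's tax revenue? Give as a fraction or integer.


With tax on sellers, new supply: Qs' = 19 + 2(P - 8)
= 3 + 2P
New equilibrium quantity:
Q_new = 161/3
Tax revenue = tax * Q_new = 8 * 161/3 = 1288/3

1288/3


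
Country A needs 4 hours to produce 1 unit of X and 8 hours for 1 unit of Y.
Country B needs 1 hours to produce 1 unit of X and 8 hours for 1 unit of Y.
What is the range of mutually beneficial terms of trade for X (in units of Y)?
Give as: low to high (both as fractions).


Opportunity cost of X for Country A = hours_X / hours_Y = 4/8 = 1/2 units of Y
Opportunity cost of X for Country B = hours_X / hours_Y = 1/8 = 1/8 units of Y
Terms of trade must be between the two opportunity costs.
Range: 1/8 to 1/2

1/8 to 1/2


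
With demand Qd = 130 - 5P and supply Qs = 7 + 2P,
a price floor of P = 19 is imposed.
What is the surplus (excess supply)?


At P = 19:
Qd = 130 - 5*19 = 35
Qs = 7 + 2*19 = 45
Surplus = Qs - Qd = 45 - 35 = 10

10


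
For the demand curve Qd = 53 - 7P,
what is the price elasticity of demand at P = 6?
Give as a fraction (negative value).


dQ/dP = -7
At P = 6: Q = 53 - 7*6 = 11
E = (dQ/dP)(P/Q) = (-7)(6/11) = -42/11

-42/11


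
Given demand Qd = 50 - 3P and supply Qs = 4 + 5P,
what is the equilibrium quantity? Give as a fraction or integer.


First find equilibrium price:
50 - 3P = 4 + 5P
P* = 46/8 = 23/4
Then substitute into demand:
Q* = 50 - 3 * 23/4 = 131/4

131/4


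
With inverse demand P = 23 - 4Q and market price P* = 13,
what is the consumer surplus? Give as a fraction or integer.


Maximum willingness to pay (at Q=0): P_max = 23
Quantity demanded at P* = 13:
Q* = (23 - 13)/4 = 5/2
CS = (1/2) * Q* * (P_max - P*)
CS = (1/2) * 5/2 * (23 - 13)
CS = (1/2) * 5/2 * 10 = 25/2

25/2


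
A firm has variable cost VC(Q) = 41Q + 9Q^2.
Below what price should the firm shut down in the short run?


AVC(Q) = VC(Q)/Q = 41 + 9Q
AVC is increasing in Q, so minimum AVC is at Q -> 0+.
Min AVC = 41
The firm should shut down if P < 41.

41


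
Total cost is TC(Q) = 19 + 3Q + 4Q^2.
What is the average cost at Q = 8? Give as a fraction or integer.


TC(8) = 19 + 3*8 + 4*8^2
TC(8) = 19 + 24 + 256 = 299
AC = TC/Q = 299/8 = 299/8

299/8


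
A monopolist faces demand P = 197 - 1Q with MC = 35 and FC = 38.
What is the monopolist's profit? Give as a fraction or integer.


MR = MC: 197 - 2Q = 35
Q* = 81
P* = 197 - 1*81 = 116
Profit = (P* - MC)*Q* - FC
= (116 - 35)*81 - 38
= 81*81 - 38
= 6561 - 38 = 6523

6523


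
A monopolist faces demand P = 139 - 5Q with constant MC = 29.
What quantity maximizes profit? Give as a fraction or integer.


TR = P*Q = (139 - 5Q)Q = 139Q - 5Q^2
MR = dTR/dQ = 139 - 10Q
Set MR = MC:
139 - 10Q = 29
110 = 10Q
Q* = 110/10 = 11

11


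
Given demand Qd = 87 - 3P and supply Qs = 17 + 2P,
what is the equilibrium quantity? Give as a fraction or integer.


First find equilibrium price:
87 - 3P = 17 + 2P
P* = 70/5 = 14
Then substitute into demand:
Q* = 87 - 3 * 14 = 45

45


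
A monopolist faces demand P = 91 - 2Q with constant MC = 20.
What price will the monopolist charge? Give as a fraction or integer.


MR = 91 - 4Q
Set MR = MC: 91 - 4Q = 20
Q* = 71/4
Substitute into demand:
P* = 91 - 2*71/4 = 111/2

111/2


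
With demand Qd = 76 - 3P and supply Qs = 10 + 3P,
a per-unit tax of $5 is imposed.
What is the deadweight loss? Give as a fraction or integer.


Pre-tax equilibrium quantity: Q* = 43
Post-tax equilibrium quantity: Q_tax = 71/2
Reduction in quantity: Q* - Q_tax = 15/2
DWL = (1/2) * tax * (Q* - Q_tax)
DWL = (1/2) * 5 * 15/2 = 75/4

75/4


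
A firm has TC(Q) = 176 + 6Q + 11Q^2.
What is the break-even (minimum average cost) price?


AC(Q) = 176/Q + 6 + 11Q
To minimize: dAC/dQ = -176/Q^2 + 11 = 0
Q^2 = 176/11 = 16
Q* = 4
Min AC = 176/4 + 6 + 11*4
Min AC = 44 + 6 + 44 = 94

94


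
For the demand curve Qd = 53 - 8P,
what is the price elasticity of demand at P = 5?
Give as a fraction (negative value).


dQ/dP = -8
At P = 5: Q = 53 - 8*5 = 13
E = (dQ/dP)(P/Q) = (-8)(5/13) = -40/13

-40/13


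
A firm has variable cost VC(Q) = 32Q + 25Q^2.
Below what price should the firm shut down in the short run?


AVC(Q) = VC(Q)/Q = 32 + 25Q
AVC is increasing in Q, so minimum AVC is at Q -> 0+.
Min AVC = 32
The firm should shut down if P < 32.

32


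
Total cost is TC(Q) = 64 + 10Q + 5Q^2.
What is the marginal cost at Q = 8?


MC = dTC/dQ = 10 + 2*5*Q
At Q = 8:
MC = 10 + 10*8
MC = 10 + 80 = 90

90


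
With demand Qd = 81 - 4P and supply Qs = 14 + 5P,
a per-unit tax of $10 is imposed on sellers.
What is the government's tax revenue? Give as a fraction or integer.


With tax on sellers, new supply: Qs' = 14 + 5(P - 10)
= 5P - 36
New equilibrium quantity:
Q_new = 29
Tax revenue = tax * Q_new = 10 * 29 = 290

290


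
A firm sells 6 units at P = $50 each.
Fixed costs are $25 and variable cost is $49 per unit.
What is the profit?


Total Revenue = P * Q = 50 * 6 = $300
Total Cost = FC + VC*Q = 25 + 49*6 = $319
Profit = TR - TC = 300 - 319 = $-19

$-19


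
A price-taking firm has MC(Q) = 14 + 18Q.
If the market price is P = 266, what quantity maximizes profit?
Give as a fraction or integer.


In perfect competition, profit is maximized where P = MC.
266 = 14 + 18Q
252 = 18Q
Q* = 252/18 = 14

14


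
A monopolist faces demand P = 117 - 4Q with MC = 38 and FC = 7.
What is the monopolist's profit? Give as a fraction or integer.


MR = MC: 117 - 8Q = 38
Q* = 79/8
P* = 117 - 4*79/8 = 155/2
Profit = (P* - MC)*Q* - FC
= (155/2 - 38)*79/8 - 7
= 79/2*79/8 - 7
= 6241/16 - 7 = 6129/16

6129/16


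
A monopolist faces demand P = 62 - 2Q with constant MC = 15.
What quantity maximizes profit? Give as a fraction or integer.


TR = P*Q = (62 - 2Q)Q = 62Q - 2Q^2
MR = dTR/dQ = 62 - 4Q
Set MR = MC:
62 - 4Q = 15
47 = 4Q
Q* = 47/4 = 47/4

47/4


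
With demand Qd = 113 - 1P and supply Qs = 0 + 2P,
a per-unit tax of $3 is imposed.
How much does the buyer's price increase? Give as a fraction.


With a per-unit tax, the buyer's price increase depends on relative slopes.
Supply slope: d = 2, Demand slope: b = 1
Buyer's price increase = d * tax / (b + d)
= 2 * 3 / (1 + 2)
= 6 / 3 = 2

2


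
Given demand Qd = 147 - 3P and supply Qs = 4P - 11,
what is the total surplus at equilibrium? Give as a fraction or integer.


Find equilibrium: 147 - 3P = 4P - 11
147 + 11 = 7P
P* = 158/7 = 158/7
Q* = 4*158/7 - 11 = 555/7
Inverse demand: P = 49 - Q/3, so P_max = 49
Inverse supply: P = 11/4 + Q/4, so P_min = 11/4
CS = (1/2) * 555/7 * (49 - 158/7) = 102675/98
PS = (1/2) * 555/7 * (158/7 - 11/4) = 308025/392
TS = CS + PS = 102675/98 + 308025/392 = 102675/56

102675/56


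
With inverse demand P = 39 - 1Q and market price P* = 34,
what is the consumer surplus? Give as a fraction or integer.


Maximum willingness to pay (at Q=0): P_max = 39
Quantity demanded at P* = 34:
Q* = (39 - 34)/1 = 5
CS = (1/2) * Q* * (P_max - P*)
CS = (1/2) * 5 * (39 - 34)
CS = (1/2) * 5 * 5 = 25/2

25/2


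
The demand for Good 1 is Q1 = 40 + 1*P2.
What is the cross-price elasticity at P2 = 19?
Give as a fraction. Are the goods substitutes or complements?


dQ1/dP2 = 1
At P2 = 19: Q1 = 40 + 1*19 = 59
Exy = (dQ1/dP2)(P2/Q1) = 1 * 19 / 59 = 19/59
Since Exy > 0, the goods are substitutes.

19/59 (substitutes)


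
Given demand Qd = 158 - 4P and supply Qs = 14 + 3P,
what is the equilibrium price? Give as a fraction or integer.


At equilibrium, Qd = Qs.
158 - 4P = 14 + 3P
158 - 14 = 4P + 3P
144 = 7P
P* = 144/7 = 144/7

144/7


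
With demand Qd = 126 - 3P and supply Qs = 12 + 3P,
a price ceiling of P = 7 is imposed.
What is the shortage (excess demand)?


At P = 7:
Qd = 126 - 3*7 = 105
Qs = 12 + 3*7 = 33
Shortage = Qd - Qs = 105 - 33 = 72

72


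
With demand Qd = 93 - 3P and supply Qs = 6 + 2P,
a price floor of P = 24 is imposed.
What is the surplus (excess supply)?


At P = 24:
Qd = 93 - 3*24 = 21
Qs = 6 + 2*24 = 54
Surplus = Qs - Qd = 54 - 21 = 33

33


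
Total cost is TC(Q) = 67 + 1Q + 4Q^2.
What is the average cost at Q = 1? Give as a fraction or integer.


TC(1) = 67 + 1*1 + 4*1^2
TC(1) = 67 + 1 + 4 = 72
AC = TC/Q = 72/1 = 72

72


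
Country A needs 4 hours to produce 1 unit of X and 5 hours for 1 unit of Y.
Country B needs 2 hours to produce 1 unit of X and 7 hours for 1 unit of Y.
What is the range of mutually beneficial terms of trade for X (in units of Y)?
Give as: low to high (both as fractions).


Opportunity cost of X for Country A = hours_X / hours_Y = 4/5 = 4/5 units of Y
Opportunity cost of X for Country B = hours_X / hours_Y = 2/7 = 2/7 units of Y
Terms of trade must be between the two opportunity costs.
Range: 2/7 to 4/5

2/7 to 4/5


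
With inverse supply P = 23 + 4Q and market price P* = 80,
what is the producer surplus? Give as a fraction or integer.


Minimum supply price (at Q=0): P_min = 23
Quantity supplied at P* = 80:
Q* = (80 - 23)/4 = 57/4
PS = (1/2) * Q* * (P* - P_min)
PS = (1/2) * 57/4 * (80 - 23)
PS = (1/2) * 57/4 * 57 = 3249/8

3249/8


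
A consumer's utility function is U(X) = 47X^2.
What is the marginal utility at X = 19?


MU = dU/dX = 47*2*X^(2-1)
MU = 94*X^1
At X = 19:
MU = 94 * 19^1
MU = 94 * 19 = 1786

1786


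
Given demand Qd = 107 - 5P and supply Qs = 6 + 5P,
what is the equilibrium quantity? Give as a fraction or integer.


First find equilibrium price:
107 - 5P = 6 + 5P
P* = 101/10 = 101/10
Then substitute into demand:
Q* = 107 - 5 * 101/10 = 113/2

113/2


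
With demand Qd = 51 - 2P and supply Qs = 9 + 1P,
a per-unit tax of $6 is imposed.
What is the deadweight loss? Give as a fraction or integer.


Pre-tax equilibrium quantity: Q* = 23
Post-tax equilibrium quantity: Q_tax = 19
Reduction in quantity: Q* - Q_tax = 4
DWL = (1/2) * tax * (Q* - Q_tax)
DWL = (1/2) * 6 * 4 = 12

12


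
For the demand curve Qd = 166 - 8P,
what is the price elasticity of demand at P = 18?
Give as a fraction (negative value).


dQ/dP = -8
At P = 18: Q = 166 - 8*18 = 22
E = (dQ/dP)(P/Q) = (-8)(18/22) = -72/11

-72/11


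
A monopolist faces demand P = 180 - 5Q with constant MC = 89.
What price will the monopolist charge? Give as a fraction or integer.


MR = 180 - 10Q
Set MR = MC: 180 - 10Q = 89
Q* = 91/10
Substitute into demand:
P* = 180 - 5*91/10 = 269/2

269/2


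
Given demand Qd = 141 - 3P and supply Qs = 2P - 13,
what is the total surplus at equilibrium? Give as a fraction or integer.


Find equilibrium: 141 - 3P = 2P - 13
141 + 13 = 5P
P* = 154/5 = 154/5
Q* = 2*154/5 - 13 = 243/5
Inverse demand: P = 47 - Q/3, so P_max = 47
Inverse supply: P = 13/2 + Q/2, so P_min = 13/2
CS = (1/2) * 243/5 * (47 - 154/5) = 19683/50
PS = (1/2) * 243/5 * (154/5 - 13/2) = 59049/100
TS = CS + PS = 19683/50 + 59049/100 = 19683/20

19683/20


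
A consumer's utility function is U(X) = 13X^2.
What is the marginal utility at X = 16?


MU = dU/dX = 13*2*X^(2-1)
MU = 26*X^1
At X = 16:
MU = 26 * 16^1
MU = 26 * 16 = 416

416


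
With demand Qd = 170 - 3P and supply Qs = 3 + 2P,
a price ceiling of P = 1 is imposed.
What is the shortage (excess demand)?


At P = 1:
Qd = 170 - 3*1 = 167
Qs = 3 + 2*1 = 5
Shortage = Qd - Qs = 167 - 5 = 162

162


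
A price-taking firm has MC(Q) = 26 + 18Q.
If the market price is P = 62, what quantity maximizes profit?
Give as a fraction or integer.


In perfect competition, profit is maximized where P = MC.
62 = 26 + 18Q
36 = 18Q
Q* = 36/18 = 2

2


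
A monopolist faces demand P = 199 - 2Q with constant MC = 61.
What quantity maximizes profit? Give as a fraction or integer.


TR = P*Q = (199 - 2Q)Q = 199Q - 2Q^2
MR = dTR/dQ = 199 - 4Q
Set MR = MC:
199 - 4Q = 61
138 = 4Q
Q* = 138/4 = 69/2

69/2
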